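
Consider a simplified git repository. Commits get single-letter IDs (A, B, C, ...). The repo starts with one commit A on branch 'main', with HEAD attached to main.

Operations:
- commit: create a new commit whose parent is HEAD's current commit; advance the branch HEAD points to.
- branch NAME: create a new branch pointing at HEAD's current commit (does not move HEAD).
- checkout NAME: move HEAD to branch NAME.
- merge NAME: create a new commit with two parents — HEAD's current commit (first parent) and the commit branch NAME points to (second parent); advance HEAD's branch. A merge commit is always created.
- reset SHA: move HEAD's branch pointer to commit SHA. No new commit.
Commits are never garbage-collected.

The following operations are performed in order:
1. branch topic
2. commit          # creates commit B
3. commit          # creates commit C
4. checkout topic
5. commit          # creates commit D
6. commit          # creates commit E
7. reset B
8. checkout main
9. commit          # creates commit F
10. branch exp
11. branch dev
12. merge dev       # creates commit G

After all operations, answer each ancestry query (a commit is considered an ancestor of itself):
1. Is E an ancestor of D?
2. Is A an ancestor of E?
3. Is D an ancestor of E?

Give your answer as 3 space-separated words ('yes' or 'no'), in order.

After op 1 (branch): HEAD=main@A [main=A topic=A]
After op 2 (commit): HEAD=main@B [main=B topic=A]
After op 3 (commit): HEAD=main@C [main=C topic=A]
After op 4 (checkout): HEAD=topic@A [main=C topic=A]
After op 5 (commit): HEAD=topic@D [main=C topic=D]
After op 6 (commit): HEAD=topic@E [main=C topic=E]
After op 7 (reset): HEAD=topic@B [main=C topic=B]
After op 8 (checkout): HEAD=main@C [main=C topic=B]
After op 9 (commit): HEAD=main@F [main=F topic=B]
After op 10 (branch): HEAD=main@F [exp=F main=F topic=B]
After op 11 (branch): HEAD=main@F [dev=F exp=F main=F topic=B]
After op 12 (merge): HEAD=main@G [dev=F exp=F main=G topic=B]
ancestors(D) = {A,D}; E in? no
ancestors(E) = {A,D,E}; A in? yes
ancestors(E) = {A,D,E}; D in? yes

Answer: no yes yes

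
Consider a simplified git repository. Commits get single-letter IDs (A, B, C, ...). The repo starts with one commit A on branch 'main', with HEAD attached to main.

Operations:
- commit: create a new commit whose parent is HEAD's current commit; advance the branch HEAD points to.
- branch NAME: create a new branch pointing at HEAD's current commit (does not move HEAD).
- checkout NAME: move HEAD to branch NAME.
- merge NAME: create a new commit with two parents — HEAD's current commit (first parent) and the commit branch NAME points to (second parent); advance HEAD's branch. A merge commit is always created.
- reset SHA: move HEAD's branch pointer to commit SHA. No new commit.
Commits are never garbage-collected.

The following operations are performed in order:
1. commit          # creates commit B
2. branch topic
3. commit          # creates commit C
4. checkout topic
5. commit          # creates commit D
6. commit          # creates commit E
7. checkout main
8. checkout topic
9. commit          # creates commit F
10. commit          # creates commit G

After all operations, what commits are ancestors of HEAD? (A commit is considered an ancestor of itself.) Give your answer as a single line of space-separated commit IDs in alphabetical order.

Answer: A B D E F G

Derivation:
After op 1 (commit): HEAD=main@B [main=B]
After op 2 (branch): HEAD=main@B [main=B topic=B]
After op 3 (commit): HEAD=main@C [main=C topic=B]
After op 4 (checkout): HEAD=topic@B [main=C topic=B]
After op 5 (commit): HEAD=topic@D [main=C topic=D]
After op 6 (commit): HEAD=topic@E [main=C topic=E]
After op 7 (checkout): HEAD=main@C [main=C topic=E]
After op 8 (checkout): HEAD=topic@E [main=C topic=E]
After op 9 (commit): HEAD=topic@F [main=C topic=F]
After op 10 (commit): HEAD=topic@G [main=C topic=G]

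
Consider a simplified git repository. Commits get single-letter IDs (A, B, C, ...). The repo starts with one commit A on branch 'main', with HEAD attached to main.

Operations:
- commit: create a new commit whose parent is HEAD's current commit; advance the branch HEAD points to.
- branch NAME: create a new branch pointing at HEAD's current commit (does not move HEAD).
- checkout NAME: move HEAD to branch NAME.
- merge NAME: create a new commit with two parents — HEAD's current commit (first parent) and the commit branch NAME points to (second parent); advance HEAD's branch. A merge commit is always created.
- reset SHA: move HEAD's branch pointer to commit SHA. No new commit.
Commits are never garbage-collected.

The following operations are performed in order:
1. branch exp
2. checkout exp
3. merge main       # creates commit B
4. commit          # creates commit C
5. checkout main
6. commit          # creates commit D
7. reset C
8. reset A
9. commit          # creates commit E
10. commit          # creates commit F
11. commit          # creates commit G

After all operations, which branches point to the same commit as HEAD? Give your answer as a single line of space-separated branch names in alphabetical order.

Answer: main

Derivation:
After op 1 (branch): HEAD=main@A [exp=A main=A]
After op 2 (checkout): HEAD=exp@A [exp=A main=A]
After op 3 (merge): HEAD=exp@B [exp=B main=A]
After op 4 (commit): HEAD=exp@C [exp=C main=A]
After op 5 (checkout): HEAD=main@A [exp=C main=A]
After op 6 (commit): HEAD=main@D [exp=C main=D]
After op 7 (reset): HEAD=main@C [exp=C main=C]
After op 8 (reset): HEAD=main@A [exp=C main=A]
After op 9 (commit): HEAD=main@E [exp=C main=E]
After op 10 (commit): HEAD=main@F [exp=C main=F]
After op 11 (commit): HEAD=main@G [exp=C main=G]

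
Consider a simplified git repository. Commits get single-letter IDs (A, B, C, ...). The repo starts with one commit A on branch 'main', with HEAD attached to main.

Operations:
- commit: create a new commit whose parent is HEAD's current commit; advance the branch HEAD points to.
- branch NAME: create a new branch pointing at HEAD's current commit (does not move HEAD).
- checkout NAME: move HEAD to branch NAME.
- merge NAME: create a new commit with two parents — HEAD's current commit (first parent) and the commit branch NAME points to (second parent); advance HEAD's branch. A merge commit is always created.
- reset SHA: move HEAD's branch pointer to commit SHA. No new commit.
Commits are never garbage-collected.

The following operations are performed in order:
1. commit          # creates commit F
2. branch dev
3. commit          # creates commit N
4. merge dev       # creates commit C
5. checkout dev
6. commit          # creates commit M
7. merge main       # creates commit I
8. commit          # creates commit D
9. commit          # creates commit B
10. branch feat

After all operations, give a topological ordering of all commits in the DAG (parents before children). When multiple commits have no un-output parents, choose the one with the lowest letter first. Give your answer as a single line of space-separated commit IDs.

After op 1 (commit): HEAD=main@F [main=F]
After op 2 (branch): HEAD=main@F [dev=F main=F]
After op 3 (commit): HEAD=main@N [dev=F main=N]
After op 4 (merge): HEAD=main@C [dev=F main=C]
After op 5 (checkout): HEAD=dev@F [dev=F main=C]
After op 6 (commit): HEAD=dev@M [dev=M main=C]
After op 7 (merge): HEAD=dev@I [dev=I main=C]
After op 8 (commit): HEAD=dev@D [dev=D main=C]
After op 9 (commit): HEAD=dev@B [dev=B main=C]
After op 10 (branch): HEAD=dev@B [dev=B feat=B main=C]
commit A: parents=[]
commit B: parents=['D']
commit C: parents=['N', 'F']
commit D: parents=['I']
commit F: parents=['A']
commit I: parents=['M', 'C']
commit M: parents=['F']
commit N: parents=['F']

Answer: A F M N C I D B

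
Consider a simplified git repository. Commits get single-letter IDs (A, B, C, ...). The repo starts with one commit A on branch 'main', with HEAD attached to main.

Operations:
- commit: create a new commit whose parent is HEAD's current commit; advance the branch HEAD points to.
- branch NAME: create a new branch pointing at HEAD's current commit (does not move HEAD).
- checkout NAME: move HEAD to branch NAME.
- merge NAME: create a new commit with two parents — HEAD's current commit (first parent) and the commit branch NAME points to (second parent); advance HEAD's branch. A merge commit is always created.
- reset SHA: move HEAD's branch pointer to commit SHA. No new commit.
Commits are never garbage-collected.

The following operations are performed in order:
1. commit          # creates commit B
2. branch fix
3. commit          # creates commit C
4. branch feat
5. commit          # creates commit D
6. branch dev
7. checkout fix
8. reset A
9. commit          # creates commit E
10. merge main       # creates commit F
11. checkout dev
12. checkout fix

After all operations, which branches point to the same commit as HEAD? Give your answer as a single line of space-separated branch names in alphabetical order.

Answer: fix

Derivation:
After op 1 (commit): HEAD=main@B [main=B]
After op 2 (branch): HEAD=main@B [fix=B main=B]
After op 3 (commit): HEAD=main@C [fix=B main=C]
After op 4 (branch): HEAD=main@C [feat=C fix=B main=C]
After op 5 (commit): HEAD=main@D [feat=C fix=B main=D]
After op 6 (branch): HEAD=main@D [dev=D feat=C fix=B main=D]
After op 7 (checkout): HEAD=fix@B [dev=D feat=C fix=B main=D]
After op 8 (reset): HEAD=fix@A [dev=D feat=C fix=A main=D]
After op 9 (commit): HEAD=fix@E [dev=D feat=C fix=E main=D]
After op 10 (merge): HEAD=fix@F [dev=D feat=C fix=F main=D]
After op 11 (checkout): HEAD=dev@D [dev=D feat=C fix=F main=D]
After op 12 (checkout): HEAD=fix@F [dev=D feat=C fix=F main=D]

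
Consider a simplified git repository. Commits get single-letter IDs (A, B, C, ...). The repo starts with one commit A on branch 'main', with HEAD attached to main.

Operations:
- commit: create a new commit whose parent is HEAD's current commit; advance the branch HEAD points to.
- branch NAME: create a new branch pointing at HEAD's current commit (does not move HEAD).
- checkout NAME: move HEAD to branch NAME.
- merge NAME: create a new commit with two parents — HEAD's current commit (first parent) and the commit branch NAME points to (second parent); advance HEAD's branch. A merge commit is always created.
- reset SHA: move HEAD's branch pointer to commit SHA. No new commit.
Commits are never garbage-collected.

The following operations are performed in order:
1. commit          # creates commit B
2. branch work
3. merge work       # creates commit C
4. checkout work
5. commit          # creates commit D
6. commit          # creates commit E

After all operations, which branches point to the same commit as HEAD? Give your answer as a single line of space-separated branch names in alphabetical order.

After op 1 (commit): HEAD=main@B [main=B]
After op 2 (branch): HEAD=main@B [main=B work=B]
After op 3 (merge): HEAD=main@C [main=C work=B]
After op 4 (checkout): HEAD=work@B [main=C work=B]
After op 5 (commit): HEAD=work@D [main=C work=D]
After op 6 (commit): HEAD=work@E [main=C work=E]

Answer: work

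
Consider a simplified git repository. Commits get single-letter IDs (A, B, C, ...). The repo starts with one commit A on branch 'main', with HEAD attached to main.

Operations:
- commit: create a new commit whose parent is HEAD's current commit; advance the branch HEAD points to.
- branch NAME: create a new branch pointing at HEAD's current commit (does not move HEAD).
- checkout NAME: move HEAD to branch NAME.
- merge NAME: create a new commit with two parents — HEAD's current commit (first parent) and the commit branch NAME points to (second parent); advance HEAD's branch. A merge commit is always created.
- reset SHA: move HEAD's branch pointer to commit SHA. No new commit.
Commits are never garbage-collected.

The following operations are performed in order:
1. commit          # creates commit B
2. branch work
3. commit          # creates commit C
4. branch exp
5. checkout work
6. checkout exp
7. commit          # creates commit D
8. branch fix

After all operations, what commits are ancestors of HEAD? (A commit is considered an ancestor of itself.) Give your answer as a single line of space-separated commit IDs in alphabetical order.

After op 1 (commit): HEAD=main@B [main=B]
After op 2 (branch): HEAD=main@B [main=B work=B]
After op 3 (commit): HEAD=main@C [main=C work=B]
After op 4 (branch): HEAD=main@C [exp=C main=C work=B]
After op 5 (checkout): HEAD=work@B [exp=C main=C work=B]
After op 6 (checkout): HEAD=exp@C [exp=C main=C work=B]
After op 7 (commit): HEAD=exp@D [exp=D main=C work=B]
After op 8 (branch): HEAD=exp@D [exp=D fix=D main=C work=B]

Answer: A B C D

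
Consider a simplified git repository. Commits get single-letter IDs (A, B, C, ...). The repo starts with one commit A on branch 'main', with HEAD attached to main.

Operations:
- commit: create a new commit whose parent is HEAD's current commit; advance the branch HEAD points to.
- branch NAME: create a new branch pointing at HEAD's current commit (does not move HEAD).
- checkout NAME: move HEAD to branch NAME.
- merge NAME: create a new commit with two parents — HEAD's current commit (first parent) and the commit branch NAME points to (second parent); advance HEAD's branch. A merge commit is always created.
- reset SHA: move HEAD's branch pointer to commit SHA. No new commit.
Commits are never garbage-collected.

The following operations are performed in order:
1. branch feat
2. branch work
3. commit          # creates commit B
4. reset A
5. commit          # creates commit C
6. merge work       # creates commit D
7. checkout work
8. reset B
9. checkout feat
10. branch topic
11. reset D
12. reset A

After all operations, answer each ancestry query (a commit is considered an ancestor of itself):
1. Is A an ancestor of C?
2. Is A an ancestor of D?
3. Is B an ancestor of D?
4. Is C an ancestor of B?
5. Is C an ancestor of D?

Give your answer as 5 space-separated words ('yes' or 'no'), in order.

After op 1 (branch): HEAD=main@A [feat=A main=A]
After op 2 (branch): HEAD=main@A [feat=A main=A work=A]
After op 3 (commit): HEAD=main@B [feat=A main=B work=A]
After op 4 (reset): HEAD=main@A [feat=A main=A work=A]
After op 5 (commit): HEAD=main@C [feat=A main=C work=A]
After op 6 (merge): HEAD=main@D [feat=A main=D work=A]
After op 7 (checkout): HEAD=work@A [feat=A main=D work=A]
After op 8 (reset): HEAD=work@B [feat=A main=D work=B]
After op 9 (checkout): HEAD=feat@A [feat=A main=D work=B]
After op 10 (branch): HEAD=feat@A [feat=A main=D topic=A work=B]
After op 11 (reset): HEAD=feat@D [feat=D main=D topic=A work=B]
After op 12 (reset): HEAD=feat@A [feat=A main=D topic=A work=B]
ancestors(C) = {A,C}; A in? yes
ancestors(D) = {A,C,D}; A in? yes
ancestors(D) = {A,C,D}; B in? no
ancestors(B) = {A,B}; C in? no
ancestors(D) = {A,C,D}; C in? yes

Answer: yes yes no no yes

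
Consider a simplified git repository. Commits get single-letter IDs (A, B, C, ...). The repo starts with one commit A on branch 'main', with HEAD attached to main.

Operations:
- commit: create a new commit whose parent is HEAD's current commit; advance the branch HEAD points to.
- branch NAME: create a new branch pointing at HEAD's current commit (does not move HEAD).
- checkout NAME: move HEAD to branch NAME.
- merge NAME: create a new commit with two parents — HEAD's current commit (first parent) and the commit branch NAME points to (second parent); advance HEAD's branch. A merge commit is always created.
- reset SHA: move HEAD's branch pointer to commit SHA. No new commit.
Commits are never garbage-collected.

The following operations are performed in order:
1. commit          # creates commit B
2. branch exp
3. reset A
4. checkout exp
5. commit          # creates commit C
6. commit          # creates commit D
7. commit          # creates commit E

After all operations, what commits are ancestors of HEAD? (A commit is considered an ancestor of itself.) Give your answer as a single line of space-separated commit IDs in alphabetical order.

After op 1 (commit): HEAD=main@B [main=B]
After op 2 (branch): HEAD=main@B [exp=B main=B]
After op 3 (reset): HEAD=main@A [exp=B main=A]
After op 4 (checkout): HEAD=exp@B [exp=B main=A]
After op 5 (commit): HEAD=exp@C [exp=C main=A]
After op 6 (commit): HEAD=exp@D [exp=D main=A]
After op 7 (commit): HEAD=exp@E [exp=E main=A]

Answer: A B C D E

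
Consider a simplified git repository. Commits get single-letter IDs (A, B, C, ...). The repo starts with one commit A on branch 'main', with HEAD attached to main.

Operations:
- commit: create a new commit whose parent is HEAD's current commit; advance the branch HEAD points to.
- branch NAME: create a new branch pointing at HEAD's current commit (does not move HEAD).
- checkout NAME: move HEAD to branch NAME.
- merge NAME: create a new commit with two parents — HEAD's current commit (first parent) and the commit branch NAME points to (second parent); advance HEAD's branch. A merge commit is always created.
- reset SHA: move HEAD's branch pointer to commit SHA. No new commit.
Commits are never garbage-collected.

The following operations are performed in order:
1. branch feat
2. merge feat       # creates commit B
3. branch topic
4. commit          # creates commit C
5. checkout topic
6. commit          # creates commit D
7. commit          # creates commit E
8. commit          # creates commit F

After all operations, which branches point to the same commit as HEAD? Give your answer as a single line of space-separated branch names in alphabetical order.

Answer: topic

Derivation:
After op 1 (branch): HEAD=main@A [feat=A main=A]
After op 2 (merge): HEAD=main@B [feat=A main=B]
After op 3 (branch): HEAD=main@B [feat=A main=B topic=B]
After op 4 (commit): HEAD=main@C [feat=A main=C topic=B]
After op 5 (checkout): HEAD=topic@B [feat=A main=C topic=B]
After op 6 (commit): HEAD=topic@D [feat=A main=C topic=D]
After op 7 (commit): HEAD=topic@E [feat=A main=C topic=E]
After op 8 (commit): HEAD=topic@F [feat=A main=C topic=F]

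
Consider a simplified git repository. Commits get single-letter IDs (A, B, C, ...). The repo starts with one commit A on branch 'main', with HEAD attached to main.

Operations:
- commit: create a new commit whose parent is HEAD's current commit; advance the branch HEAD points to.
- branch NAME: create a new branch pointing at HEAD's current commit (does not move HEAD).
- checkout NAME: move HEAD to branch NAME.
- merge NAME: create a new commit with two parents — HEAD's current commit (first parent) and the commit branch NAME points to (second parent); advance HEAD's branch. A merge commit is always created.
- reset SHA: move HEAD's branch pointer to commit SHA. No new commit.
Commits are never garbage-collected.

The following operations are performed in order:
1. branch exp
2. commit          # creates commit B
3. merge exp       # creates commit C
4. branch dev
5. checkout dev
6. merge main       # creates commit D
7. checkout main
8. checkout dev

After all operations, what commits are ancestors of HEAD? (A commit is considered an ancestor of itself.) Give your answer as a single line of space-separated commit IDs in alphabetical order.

After op 1 (branch): HEAD=main@A [exp=A main=A]
After op 2 (commit): HEAD=main@B [exp=A main=B]
After op 3 (merge): HEAD=main@C [exp=A main=C]
After op 4 (branch): HEAD=main@C [dev=C exp=A main=C]
After op 5 (checkout): HEAD=dev@C [dev=C exp=A main=C]
After op 6 (merge): HEAD=dev@D [dev=D exp=A main=C]
After op 7 (checkout): HEAD=main@C [dev=D exp=A main=C]
After op 8 (checkout): HEAD=dev@D [dev=D exp=A main=C]

Answer: A B C D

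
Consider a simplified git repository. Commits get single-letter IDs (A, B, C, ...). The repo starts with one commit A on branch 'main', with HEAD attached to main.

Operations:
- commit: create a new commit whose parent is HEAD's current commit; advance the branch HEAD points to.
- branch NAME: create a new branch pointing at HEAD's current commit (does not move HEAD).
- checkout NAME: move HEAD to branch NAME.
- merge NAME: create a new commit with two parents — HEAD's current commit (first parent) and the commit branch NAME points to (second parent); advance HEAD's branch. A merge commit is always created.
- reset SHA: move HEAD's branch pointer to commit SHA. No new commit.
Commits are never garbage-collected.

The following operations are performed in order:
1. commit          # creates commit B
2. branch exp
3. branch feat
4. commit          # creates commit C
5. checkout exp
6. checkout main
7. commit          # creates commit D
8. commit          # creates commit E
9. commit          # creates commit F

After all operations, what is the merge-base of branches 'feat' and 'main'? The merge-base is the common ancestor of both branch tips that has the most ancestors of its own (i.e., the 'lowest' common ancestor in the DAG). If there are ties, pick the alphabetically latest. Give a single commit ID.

Answer: B

Derivation:
After op 1 (commit): HEAD=main@B [main=B]
After op 2 (branch): HEAD=main@B [exp=B main=B]
After op 3 (branch): HEAD=main@B [exp=B feat=B main=B]
After op 4 (commit): HEAD=main@C [exp=B feat=B main=C]
After op 5 (checkout): HEAD=exp@B [exp=B feat=B main=C]
After op 6 (checkout): HEAD=main@C [exp=B feat=B main=C]
After op 7 (commit): HEAD=main@D [exp=B feat=B main=D]
After op 8 (commit): HEAD=main@E [exp=B feat=B main=E]
After op 9 (commit): HEAD=main@F [exp=B feat=B main=F]
ancestors(feat=B): ['A', 'B']
ancestors(main=F): ['A', 'B', 'C', 'D', 'E', 'F']
common: ['A', 'B']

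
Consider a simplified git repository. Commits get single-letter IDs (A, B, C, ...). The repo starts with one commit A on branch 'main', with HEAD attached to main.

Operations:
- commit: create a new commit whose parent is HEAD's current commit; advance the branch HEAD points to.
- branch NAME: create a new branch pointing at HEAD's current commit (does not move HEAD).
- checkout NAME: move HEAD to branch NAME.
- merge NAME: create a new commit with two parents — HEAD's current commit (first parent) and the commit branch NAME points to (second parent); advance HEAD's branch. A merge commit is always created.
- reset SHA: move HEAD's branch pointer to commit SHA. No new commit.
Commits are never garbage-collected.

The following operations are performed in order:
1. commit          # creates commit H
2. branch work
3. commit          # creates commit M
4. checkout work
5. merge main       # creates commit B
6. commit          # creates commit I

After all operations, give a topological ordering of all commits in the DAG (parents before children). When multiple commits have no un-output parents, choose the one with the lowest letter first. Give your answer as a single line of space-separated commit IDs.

Answer: A H M B I

Derivation:
After op 1 (commit): HEAD=main@H [main=H]
After op 2 (branch): HEAD=main@H [main=H work=H]
After op 3 (commit): HEAD=main@M [main=M work=H]
After op 4 (checkout): HEAD=work@H [main=M work=H]
After op 5 (merge): HEAD=work@B [main=M work=B]
After op 6 (commit): HEAD=work@I [main=M work=I]
commit A: parents=[]
commit B: parents=['H', 'M']
commit H: parents=['A']
commit I: parents=['B']
commit M: parents=['H']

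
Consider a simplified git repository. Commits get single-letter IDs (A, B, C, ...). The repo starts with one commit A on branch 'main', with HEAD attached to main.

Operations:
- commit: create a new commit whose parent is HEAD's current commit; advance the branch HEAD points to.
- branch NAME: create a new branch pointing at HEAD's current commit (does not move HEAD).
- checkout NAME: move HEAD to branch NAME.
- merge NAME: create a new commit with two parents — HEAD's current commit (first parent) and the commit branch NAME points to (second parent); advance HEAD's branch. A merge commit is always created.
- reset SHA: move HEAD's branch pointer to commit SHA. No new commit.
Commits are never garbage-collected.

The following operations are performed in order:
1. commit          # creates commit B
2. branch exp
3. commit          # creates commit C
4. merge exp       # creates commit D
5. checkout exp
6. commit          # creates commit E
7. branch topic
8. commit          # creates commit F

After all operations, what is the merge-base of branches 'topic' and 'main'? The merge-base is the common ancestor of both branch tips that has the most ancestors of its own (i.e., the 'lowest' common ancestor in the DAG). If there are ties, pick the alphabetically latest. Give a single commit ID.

After op 1 (commit): HEAD=main@B [main=B]
After op 2 (branch): HEAD=main@B [exp=B main=B]
After op 3 (commit): HEAD=main@C [exp=B main=C]
After op 4 (merge): HEAD=main@D [exp=B main=D]
After op 5 (checkout): HEAD=exp@B [exp=B main=D]
After op 6 (commit): HEAD=exp@E [exp=E main=D]
After op 7 (branch): HEAD=exp@E [exp=E main=D topic=E]
After op 8 (commit): HEAD=exp@F [exp=F main=D topic=E]
ancestors(topic=E): ['A', 'B', 'E']
ancestors(main=D): ['A', 'B', 'C', 'D']
common: ['A', 'B']

Answer: B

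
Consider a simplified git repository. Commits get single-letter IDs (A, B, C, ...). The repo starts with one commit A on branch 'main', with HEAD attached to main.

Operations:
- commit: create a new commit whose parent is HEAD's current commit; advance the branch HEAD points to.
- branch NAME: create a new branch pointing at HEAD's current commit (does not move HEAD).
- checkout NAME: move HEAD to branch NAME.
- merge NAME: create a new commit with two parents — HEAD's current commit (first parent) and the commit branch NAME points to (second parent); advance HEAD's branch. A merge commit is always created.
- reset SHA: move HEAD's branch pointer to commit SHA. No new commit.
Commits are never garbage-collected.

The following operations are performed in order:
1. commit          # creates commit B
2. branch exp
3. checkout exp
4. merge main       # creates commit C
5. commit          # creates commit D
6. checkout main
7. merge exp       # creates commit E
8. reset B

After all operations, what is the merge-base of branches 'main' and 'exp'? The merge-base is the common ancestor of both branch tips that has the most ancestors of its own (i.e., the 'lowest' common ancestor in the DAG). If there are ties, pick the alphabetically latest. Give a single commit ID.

Answer: B

Derivation:
After op 1 (commit): HEAD=main@B [main=B]
After op 2 (branch): HEAD=main@B [exp=B main=B]
After op 3 (checkout): HEAD=exp@B [exp=B main=B]
After op 4 (merge): HEAD=exp@C [exp=C main=B]
After op 5 (commit): HEAD=exp@D [exp=D main=B]
After op 6 (checkout): HEAD=main@B [exp=D main=B]
After op 7 (merge): HEAD=main@E [exp=D main=E]
After op 8 (reset): HEAD=main@B [exp=D main=B]
ancestors(main=B): ['A', 'B']
ancestors(exp=D): ['A', 'B', 'C', 'D']
common: ['A', 'B']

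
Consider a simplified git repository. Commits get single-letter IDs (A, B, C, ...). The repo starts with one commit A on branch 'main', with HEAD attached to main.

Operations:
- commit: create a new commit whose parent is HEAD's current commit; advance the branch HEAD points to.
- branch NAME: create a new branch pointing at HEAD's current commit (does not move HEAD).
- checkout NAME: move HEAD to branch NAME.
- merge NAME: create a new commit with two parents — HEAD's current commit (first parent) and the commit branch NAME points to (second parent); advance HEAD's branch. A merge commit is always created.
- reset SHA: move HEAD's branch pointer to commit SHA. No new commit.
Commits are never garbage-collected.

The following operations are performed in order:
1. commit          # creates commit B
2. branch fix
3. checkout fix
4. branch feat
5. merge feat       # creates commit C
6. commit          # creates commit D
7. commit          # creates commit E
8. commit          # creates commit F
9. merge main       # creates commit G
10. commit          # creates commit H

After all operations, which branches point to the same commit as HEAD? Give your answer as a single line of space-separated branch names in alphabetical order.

After op 1 (commit): HEAD=main@B [main=B]
After op 2 (branch): HEAD=main@B [fix=B main=B]
After op 3 (checkout): HEAD=fix@B [fix=B main=B]
After op 4 (branch): HEAD=fix@B [feat=B fix=B main=B]
After op 5 (merge): HEAD=fix@C [feat=B fix=C main=B]
After op 6 (commit): HEAD=fix@D [feat=B fix=D main=B]
After op 7 (commit): HEAD=fix@E [feat=B fix=E main=B]
After op 8 (commit): HEAD=fix@F [feat=B fix=F main=B]
After op 9 (merge): HEAD=fix@G [feat=B fix=G main=B]
After op 10 (commit): HEAD=fix@H [feat=B fix=H main=B]

Answer: fix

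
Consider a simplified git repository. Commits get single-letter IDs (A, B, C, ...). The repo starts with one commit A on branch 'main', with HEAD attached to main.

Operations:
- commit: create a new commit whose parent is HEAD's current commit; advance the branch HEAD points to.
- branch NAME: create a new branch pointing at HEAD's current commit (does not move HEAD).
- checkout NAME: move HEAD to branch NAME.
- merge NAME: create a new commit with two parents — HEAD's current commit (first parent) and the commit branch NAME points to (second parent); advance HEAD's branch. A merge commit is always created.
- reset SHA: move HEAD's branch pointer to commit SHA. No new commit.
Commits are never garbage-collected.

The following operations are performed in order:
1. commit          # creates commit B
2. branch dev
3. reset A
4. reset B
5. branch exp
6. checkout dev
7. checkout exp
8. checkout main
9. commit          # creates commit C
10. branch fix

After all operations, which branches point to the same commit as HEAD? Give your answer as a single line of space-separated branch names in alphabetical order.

Answer: fix main

Derivation:
After op 1 (commit): HEAD=main@B [main=B]
After op 2 (branch): HEAD=main@B [dev=B main=B]
After op 3 (reset): HEAD=main@A [dev=B main=A]
After op 4 (reset): HEAD=main@B [dev=B main=B]
After op 5 (branch): HEAD=main@B [dev=B exp=B main=B]
After op 6 (checkout): HEAD=dev@B [dev=B exp=B main=B]
After op 7 (checkout): HEAD=exp@B [dev=B exp=B main=B]
After op 8 (checkout): HEAD=main@B [dev=B exp=B main=B]
After op 9 (commit): HEAD=main@C [dev=B exp=B main=C]
After op 10 (branch): HEAD=main@C [dev=B exp=B fix=C main=C]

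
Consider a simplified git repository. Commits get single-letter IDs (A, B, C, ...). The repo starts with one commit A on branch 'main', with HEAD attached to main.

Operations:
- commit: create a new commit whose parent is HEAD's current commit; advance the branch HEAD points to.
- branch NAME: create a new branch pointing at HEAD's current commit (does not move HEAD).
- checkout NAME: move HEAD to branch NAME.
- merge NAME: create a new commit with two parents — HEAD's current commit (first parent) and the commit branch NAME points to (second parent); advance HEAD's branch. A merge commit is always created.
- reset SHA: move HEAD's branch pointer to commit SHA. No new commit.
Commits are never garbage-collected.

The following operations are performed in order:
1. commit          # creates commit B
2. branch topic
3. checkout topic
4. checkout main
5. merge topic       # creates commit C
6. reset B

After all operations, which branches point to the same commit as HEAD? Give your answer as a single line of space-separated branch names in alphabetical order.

Answer: main topic

Derivation:
After op 1 (commit): HEAD=main@B [main=B]
After op 2 (branch): HEAD=main@B [main=B topic=B]
After op 3 (checkout): HEAD=topic@B [main=B topic=B]
After op 4 (checkout): HEAD=main@B [main=B topic=B]
After op 5 (merge): HEAD=main@C [main=C topic=B]
After op 6 (reset): HEAD=main@B [main=B topic=B]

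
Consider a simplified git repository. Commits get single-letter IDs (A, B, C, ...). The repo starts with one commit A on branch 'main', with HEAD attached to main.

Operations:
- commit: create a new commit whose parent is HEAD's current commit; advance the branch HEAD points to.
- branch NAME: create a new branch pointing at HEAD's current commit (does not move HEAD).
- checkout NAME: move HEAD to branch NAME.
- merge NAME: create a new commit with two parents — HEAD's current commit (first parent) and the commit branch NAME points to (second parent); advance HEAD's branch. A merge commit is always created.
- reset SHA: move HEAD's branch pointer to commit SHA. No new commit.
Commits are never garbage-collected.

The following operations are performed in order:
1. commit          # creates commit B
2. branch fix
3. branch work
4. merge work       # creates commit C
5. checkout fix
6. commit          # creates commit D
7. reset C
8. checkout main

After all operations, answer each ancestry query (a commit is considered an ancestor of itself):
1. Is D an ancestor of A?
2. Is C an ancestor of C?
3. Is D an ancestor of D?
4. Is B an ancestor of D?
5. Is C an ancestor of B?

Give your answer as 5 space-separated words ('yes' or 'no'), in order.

Answer: no yes yes yes no

Derivation:
After op 1 (commit): HEAD=main@B [main=B]
After op 2 (branch): HEAD=main@B [fix=B main=B]
After op 3 (branch): HEAD=main@B [fix=B main=B work=B]
After op 4 (merge): HEAD=main@C [fix=B main=C work=B]
After op 5 (checkout): HEAD=fix@B [fix=B main=C work=B]
After op 6 (commit): HEAD=fix@D [fix=D main=C work=B]
After op 7 (reset): HEAD=fix@C [fix=C main=C work=B]
After op 8 (checkout): HEAD=main@C [fix=C main=C work=B]
ancestors(A) = {A}; D in? no
ancestors(C) = {A,B,C}; C in? yes
ancestors(D) = {A,B,D}; D in? yes
ancestors(D) = {A,B,D}; B in? yes
ancestors(B) = {A,B}; C in? no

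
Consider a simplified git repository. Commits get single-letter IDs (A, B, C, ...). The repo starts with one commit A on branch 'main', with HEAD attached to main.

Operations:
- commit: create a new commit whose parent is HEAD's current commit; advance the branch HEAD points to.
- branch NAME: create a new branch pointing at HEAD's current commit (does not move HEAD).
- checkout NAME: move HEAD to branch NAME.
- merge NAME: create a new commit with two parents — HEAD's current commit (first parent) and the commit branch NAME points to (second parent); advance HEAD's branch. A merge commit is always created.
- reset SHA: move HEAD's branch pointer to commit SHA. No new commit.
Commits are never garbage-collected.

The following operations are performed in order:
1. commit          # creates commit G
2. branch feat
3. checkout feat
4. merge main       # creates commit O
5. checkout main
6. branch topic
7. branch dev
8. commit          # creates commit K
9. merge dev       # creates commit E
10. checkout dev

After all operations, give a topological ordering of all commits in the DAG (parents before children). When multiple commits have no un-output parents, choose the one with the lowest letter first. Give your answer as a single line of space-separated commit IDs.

After op 1 (commit): HEAD=main@G [main=G]
After op 2 (branch): HEAD=main@G [feat=G main=G]
After op 3 (checkout): HEAD=feat@G [feat=G main=G]
After op 4 (merge): HEAD=feat@O [feat=O main=G]
After op 5 (checkout): HEAD=main@G [feat=O main=G]
After op 6 (branch): HEAD=main@G [feat=O main=G topic=G]
After op 7 (branch): HEAD=main@G [dev=G feat=O main=G topic=G]
After op 8 (commit): HEAD=main@K [dev=G feat=O main=K topic=G]
After op 9 (merge): HEAD=main@E [dev=G feat=O main=E topic=G]
After op 10 (checkout): HEAD=dev@G [dev=G feat=O main=E topic=G]
commit A: parents=[]
commit E: parents=['K', 'G']
commit G: parents=['A']
commit K: parents=['G']
commit O: parents=['G', 'G']

Answer: A G K E O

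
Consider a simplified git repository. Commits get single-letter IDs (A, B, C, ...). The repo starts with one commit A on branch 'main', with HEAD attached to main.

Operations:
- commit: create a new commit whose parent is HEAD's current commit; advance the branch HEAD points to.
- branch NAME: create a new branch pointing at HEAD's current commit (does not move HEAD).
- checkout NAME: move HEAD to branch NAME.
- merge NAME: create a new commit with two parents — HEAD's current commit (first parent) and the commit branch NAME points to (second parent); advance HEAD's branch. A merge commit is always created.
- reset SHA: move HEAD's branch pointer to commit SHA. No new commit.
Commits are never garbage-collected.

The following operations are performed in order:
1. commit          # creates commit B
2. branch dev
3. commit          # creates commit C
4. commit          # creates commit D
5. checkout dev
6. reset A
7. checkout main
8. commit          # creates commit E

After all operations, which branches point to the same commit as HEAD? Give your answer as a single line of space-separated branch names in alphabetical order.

After op 1 (commit): HEAD=main@B [main=B]
After op 2 (branch): HEAD=main@B [dev=B main=B]
After op 3 (commit): HEAD=main@C [dev=B main=C]
After op 4 (commit): HEAD=main@D [dev=B main=D]
After op 5 (checkout): HEAD=dev@B [dev=B main=D]
After op 6 (reset): HEAD=dev@A [dev=A main=D]
After op 7 (checkout): HEAD=main@D [dev=A main=D]
After op 8 (commit): HEAD=main@E [dev=A main=E]

Answer: main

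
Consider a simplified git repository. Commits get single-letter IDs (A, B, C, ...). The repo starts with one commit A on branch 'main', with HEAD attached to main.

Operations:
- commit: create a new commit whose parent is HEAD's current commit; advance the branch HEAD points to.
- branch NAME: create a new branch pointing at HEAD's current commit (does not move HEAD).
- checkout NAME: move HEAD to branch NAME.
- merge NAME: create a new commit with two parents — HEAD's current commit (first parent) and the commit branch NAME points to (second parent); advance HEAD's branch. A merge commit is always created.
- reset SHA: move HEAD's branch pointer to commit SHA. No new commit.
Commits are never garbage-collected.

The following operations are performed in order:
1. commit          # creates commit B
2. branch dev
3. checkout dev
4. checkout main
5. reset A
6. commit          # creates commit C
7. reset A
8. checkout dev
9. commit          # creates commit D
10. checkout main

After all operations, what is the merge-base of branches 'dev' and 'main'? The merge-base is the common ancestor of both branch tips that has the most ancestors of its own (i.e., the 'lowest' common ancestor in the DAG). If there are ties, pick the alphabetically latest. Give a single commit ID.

Answer: A

Derivation:
After op 1 (commit): HEAD=main@B [main=B]
After op 2 (branch): HEAD=main@B [dev=B main=B]
After op 3 (checkout): HEAD=dev@B [dev=B main=B]
After op 4 (checkout): HEAD=main@B [dev=B main=B]
After op 5 (reset): HEAD=main@A [dev=B main=A]
After op 6 (commit): HEAD=main@C [dev=B main=C]
After op 7 (reset): HEAD=main@A [dev=B main=A]
After op 8 (checkout): HEAD=dev@B [dev=B main=A]
After op 9 (commit): HEAD=dev@D [dev=D main=A]
After op 10 (checkout): HEAD=main@A [dev=D main=A]
ancestors(dev=D): ['A', 'B', 'D']
ancestors(main=A): ['A']
common: ['A']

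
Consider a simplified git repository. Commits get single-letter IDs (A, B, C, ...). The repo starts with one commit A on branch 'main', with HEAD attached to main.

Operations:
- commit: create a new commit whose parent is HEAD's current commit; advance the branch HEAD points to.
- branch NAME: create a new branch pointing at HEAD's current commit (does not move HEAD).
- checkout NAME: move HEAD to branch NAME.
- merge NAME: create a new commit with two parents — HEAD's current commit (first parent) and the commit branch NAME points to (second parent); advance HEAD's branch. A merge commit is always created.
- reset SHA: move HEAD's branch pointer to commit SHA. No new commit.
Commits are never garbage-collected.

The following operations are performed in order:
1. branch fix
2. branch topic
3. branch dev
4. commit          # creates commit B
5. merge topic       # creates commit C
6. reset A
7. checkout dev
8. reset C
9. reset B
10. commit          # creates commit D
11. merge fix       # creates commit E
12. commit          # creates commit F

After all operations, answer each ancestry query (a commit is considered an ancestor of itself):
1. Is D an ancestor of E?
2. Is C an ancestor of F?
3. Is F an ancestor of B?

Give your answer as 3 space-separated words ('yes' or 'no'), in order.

Answer: yes no no

Derivation:
After op 1 (branch): HEAD=main@A [fix=A main=A]
After op 2 (branch): HEAD=main@A [fix=A main=A topic=A]
After op 3 (branch): HEAD=main@A [dev=A fix=A main=A topic=A]
After op 4 (commit): HEAD=main@B [dev=A fix=A main=B topic=A]
After op 5 (merge): HEAD=main@C [dev=A fix=A main=C topic=A]
After op 6 (reset): HEAD=main@A [dev=A fix=A main=A topic=A]
After op 7 (checkout): HEAD=dev@A [dev=A fix=A main=A topic=A]
After op 8 (reset): HEAD=dev@C [dev=C fix=A main=A topic=A]
After op 9 (reset): HEAD=dev@B [dev=B fix=A main=A topic=A]
After op 10 (commit): HEAD=dev@D [dev=D fix=A main=A topic=A]
After op 11 (merge): HEAD=dev@E [dev=E fix=A main=A topic=A]
After op 12 (commit): HEAD=dev@F [dev=F fix=A main=A topic=A]
ancestors(E) = {A,B,D,E}; D in? yes
ancestors(F) = {A,B,D,E,F}; C in? no
ancestors(B) = {A,B}; F in? no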